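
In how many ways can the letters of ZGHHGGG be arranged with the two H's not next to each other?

75

There are 7!/(4!·2!) = 105 arrangements of ZGHHGGG in total.
If the two H's are adjacent, glue them into one block, leaving 6 items to arrange: (6)!/(4!) = 30 ways.
Subtracting, 105 − 30 = 75 arrangements keep the H's apart.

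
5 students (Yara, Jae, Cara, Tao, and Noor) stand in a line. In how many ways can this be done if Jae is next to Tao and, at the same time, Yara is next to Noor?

Treat {Jae,Tao} as one block (2 orders) and {Yara,Noor} as another (2 orders).
That leaves 3 units to arrange: 2 × 2 × 3! = 4 × 6 = 24.

24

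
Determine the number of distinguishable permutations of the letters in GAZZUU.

Letter multiplicities in GAZZUU: A×1, G×1, U×2, Z×2.
The number of distinct arrangements is 6!/(2!·2!) = 720/4 = 180.

180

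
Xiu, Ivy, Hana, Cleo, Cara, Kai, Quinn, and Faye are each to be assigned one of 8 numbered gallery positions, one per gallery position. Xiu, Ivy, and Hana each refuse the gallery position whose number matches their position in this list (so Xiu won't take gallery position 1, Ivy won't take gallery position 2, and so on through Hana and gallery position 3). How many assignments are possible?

27240

Let Aᵢ (for i ∈ {1, 2, 3}) be the placements that put person i in their forbidden gallery position. Any j of these fix j positions, leaving (8−j)! ways to fill the rest, and there are C(3,j) ways to pick which j.
By inclusion–exclusion, the number of valid placements is Σ_{j=0}^{3} (−1)^j C(3,j)·(8−j)!.
Computing: 40320 − 15120 + 2160 − 120 = 27240.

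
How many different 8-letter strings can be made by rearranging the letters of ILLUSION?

10080

ILLUSION has 8 letters with I appearing twice and L appearing twice.
The number of distinct arrangements is 8!/(2!·2!) = 40320/4 = 10080.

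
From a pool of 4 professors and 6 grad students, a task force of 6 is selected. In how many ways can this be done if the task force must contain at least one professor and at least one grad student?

209

With no constraint there are C(10,6) = 210 possible selections.
Subtract selections that omit an entire group: no professors → C(6,6) = 1; no grad students → C(4,6) = 0.
Both groups omitted at once is impossible, so 210 − 1 = 209.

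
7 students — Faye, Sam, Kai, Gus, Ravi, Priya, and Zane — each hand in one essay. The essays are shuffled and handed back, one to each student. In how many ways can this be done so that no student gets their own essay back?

1854

This is the derangement count D_7: permutations of 7 items with no fixed point.
By inclusion–exclusion this is Σ_{j=0}^{7} (−1)^j C(7,j)·(7−j)!.
Computing: 5040 − 5040 + 2520 − 840 + 210 − 42 + 7 − 1 = 1854.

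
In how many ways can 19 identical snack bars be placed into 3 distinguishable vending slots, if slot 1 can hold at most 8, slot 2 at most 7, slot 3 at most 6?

6

By stars and bars, unrestricted non-negative solutions to x_1+…+x_3 = 19 number C(19+2,2) = 210.
Subtract solutions that violate a single cap (substitute x_i' = x_i − (cap_i+1)): x_1 ≥ 9 gives C(12,2) = 66; x_2 ≥ 8 gives C(13,2) = 78; x_3 ≥ 7 gives C(14,2) = 91. Together 235.
Add back pairs where two caps are both exceeded: 6 + 10 + 15 = 31.
By inclusion–exclusion the count is 210 − 235 + 31 = 6.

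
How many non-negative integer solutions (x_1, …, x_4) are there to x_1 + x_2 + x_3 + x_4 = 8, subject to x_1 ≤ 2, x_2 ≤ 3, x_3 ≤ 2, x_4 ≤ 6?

By stars and bars, unrestricted non-negative solutions to x_1+…+x_4 = 8 number C(8+3,3) = 165.
Subtract solutions that violate a single cap (substitute x_i' = x_i − (cap_i+1)): x_1 ≥ 3 gives C(8,3) = 56; x_2 ≥ 4 gives C(7,3) = 35; x_3 ≥ 3 gives C(8,3) = 56; x_4 ≥ 7 gives C(4,3) = 4. Together 151.
Add back pairs where two caps are both exceeded: 4 + 10 + 0 + 4 + 0 + 0 = 18.
By inclusion–exclusion the count is 165 − 151 + 18 = 32.

32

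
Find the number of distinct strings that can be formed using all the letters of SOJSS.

Letter multiplicities in SOJSS: J×1, O×1, S×3.
Dividing 5! = 120 by 3! = 6 for the repeated letters gives 20.

20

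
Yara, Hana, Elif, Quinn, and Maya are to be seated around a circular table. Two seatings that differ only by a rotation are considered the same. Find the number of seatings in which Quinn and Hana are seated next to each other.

12

Treat {Quinn, Hana} as one unit (2 internal orders) and seat the resulting 4 units around the table: (3)! circular arrangements.
So 2 × (3)! = 2 × 6 = 12.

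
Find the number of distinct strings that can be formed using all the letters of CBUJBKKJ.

CBUJBKKJ has 8 letters with B appearing twice, J appearing twice, and K appearing twice.
Dividing 8! = 40320 by 2!·2!·2! = 8 for the repeated letters gives 5040.

5040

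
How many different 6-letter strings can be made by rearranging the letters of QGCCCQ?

60

QGCCCQ has 6 letters with C appearing 3 times and Q appearing twice.
Dividing 6! = 720 by 3!·2! = 12 for the repeated letters gives 60.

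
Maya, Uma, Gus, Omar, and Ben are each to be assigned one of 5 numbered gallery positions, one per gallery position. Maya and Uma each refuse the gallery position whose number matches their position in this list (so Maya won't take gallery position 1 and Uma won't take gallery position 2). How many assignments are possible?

78

Let Aᵢ (for i ∈ {1, 2}) be the placements that put person i in their forbidden gallery position. Any j of these fix j positions, leaving (5−j)! ways to fill the rest, and there are C(2,j) ways to pick which j.
By inclusion–exclusion, the number of valid placements is Σ_{j=0}^{2} (−1)^j C(2,j)·(5−j)!.
Computing: 120 − 48 + 6 = 78.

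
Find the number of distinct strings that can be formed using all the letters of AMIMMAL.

420

Letter multiplicities in AMIMMAL: A×2, I×1, L×1, M×3.
Dividing 7! = 5040 by 3!·2! = 12 for the repeated letters gives 420.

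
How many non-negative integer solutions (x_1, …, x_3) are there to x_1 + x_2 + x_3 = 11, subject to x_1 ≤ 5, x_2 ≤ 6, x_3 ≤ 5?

21

Ignoring the caps, the number of non-negative solutions to x_1+…+x_3 = 11 is C(13,2) = 78.
Subtract solutions that violate a single cap (substitute x_i' = x_i − (cap_i+1)): x_1 ≥ 6 gives C(7,2) = 21; x_2 ≥ 7 gives C(6,2) = 15; x_3 ≥ 6 gives C(7,2) = 21. Together 57.
No two caps can be exceeded simultaneously, so the pair terms are all 0.
By inclusion–exclusion the count is 78 − 57 + 0 = 21.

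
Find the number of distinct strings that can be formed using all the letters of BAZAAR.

120

BAZAAR has 6 letters with A appearing 3 times.
So there are 6! / (3!) = 120 distinguishable arrangements.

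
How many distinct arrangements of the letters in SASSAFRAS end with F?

Fix F in the last position and arrange the remaining 8 letters.
Those 8 letters have A appearing 3 times and S appearing 4 times, giving (8)!/(4!·3!) = 280.

280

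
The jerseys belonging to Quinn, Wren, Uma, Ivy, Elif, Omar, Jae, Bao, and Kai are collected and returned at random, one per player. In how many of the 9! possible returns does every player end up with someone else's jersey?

133496

This is the derangement count D_9: permutations of 9 items with no fixed point.
By inclusion–exclusion this is Σ_{j=0}^{9} (−1)^j C(9,j)·(9−j)!.
Computing: 362880 − 362880 + 181440 − 60480 + 15120 − 3024 + 504 − 72 + 9 − 1 = 133496.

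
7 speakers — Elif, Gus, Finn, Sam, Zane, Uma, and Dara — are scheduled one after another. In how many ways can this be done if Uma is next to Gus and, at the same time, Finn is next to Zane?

Treat {Uma,Gus} as one block (2 orders) and {Finn,Zane} as another (2 orders).
That leaves 5 units to arrange: 2 × 2 × 5! = 4 × 120 = 480.

480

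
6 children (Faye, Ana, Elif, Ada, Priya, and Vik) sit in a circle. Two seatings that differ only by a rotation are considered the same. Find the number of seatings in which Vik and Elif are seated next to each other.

48

Glue Vik and Elif into a block (2 internal orders). Seating 5 units around a circle gives (4)! arrangements.
So 2 × (4)! = 2 × 24 = 48.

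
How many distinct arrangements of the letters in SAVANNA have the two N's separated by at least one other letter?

300

Total arrangements of SAVANNA: 7!/(3!·2!) = 420.
Arrangements with the N's together: treat NN as one letter, giving (6)!/(3!) = 120.
Subtracting, 420 − 120 = 300 arrangements keep the N's apart.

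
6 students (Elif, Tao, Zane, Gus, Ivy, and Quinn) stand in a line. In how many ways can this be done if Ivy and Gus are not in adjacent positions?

There are 6! = 720 arrangements in all. If Ivy and Gus are adjacent, merging them into one block gives 2·(5)! = 240 arrangements.
Complementary counting: 720 − 240 = 480.

480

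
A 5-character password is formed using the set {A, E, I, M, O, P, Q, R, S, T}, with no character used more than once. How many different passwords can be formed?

With no repetition, fill the 5 characters in order: 10 choices, then 9, down to 6.
That product is 10 × 9 × 8 × 7 × 6 = 30240.

30240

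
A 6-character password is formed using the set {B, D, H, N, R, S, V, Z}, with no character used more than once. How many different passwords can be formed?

20160

With no repetition, fill the 6 characters in order: 8 choices, then 7, down to 3.
That product is 8 × 7 × 6 × 5 × 4 × 3 = 20160.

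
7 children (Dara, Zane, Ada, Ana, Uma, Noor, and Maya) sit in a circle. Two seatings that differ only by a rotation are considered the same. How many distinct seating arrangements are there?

720

Fix one person's seat to break rotational symmetry; the remaining 6 people can be arranged in (6)! = 720 ways.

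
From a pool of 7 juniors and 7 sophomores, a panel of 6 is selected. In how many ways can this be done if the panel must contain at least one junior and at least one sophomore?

With no constraint there are C(14,6) = 3003 possible selections.
Subtract selections that omit an entire group: no juniors → C(7,6) = 7; no sophomores → C(7,6) = 7.
Both groups omitted at once is impossible, so 3003 − 14 = 2989.

2989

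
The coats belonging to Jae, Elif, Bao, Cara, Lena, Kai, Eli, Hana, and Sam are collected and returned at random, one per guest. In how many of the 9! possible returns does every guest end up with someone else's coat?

133496

This is the derangement count D_9: permutations of 9 items with no fixed point.
By inclusion–exclusion this is Σ_{j=0}^{9} (−1)^j C(9,j)·(9−j)!.
Computing: 362880 − 362880 + 181440 − 60480 + 15120 − 3024 + 504 − 72 + 9 − 1 = 133496.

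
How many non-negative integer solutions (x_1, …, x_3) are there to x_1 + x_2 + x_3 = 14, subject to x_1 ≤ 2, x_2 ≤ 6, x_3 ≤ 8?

6

By stars and bars, unrestricted non-negative solutions to x_1+…+x_3 = 14 number C(14+2,2) = 120.
Subtract solutions that violate a single cap (substitute x_i' = x_i − (cap_i+1)): x_1 ≥ 3 gives C(13,2) = 78; x_2 ≥ 7 gives C(9,2) = 36; x_3 ≥ 9 gives C(7,2) = 21. Together 135.
Add back pairs where two caps are both exceeded: 15 + 6 + 0 = 21.
By inclusion–exclusion the count is 120 − 135 + 21 = 6.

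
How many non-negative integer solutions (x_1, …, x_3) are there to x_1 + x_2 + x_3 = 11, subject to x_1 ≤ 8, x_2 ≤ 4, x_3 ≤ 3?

Without the upper bounds there are C(13,2) = 78 ways to split 11 among 3 variables.
Subtract solutions that violate a single cap (substitute x_i' = x_i − (cap_i+1)): x_1 ≥ 9 gives C(4,2) = 6; x_2 ≥ 5 gives C(8,2) = 28; x_3 ≥ 4 gives C(9,2) = 36. Together 70.
Add back pairs where two caps are both exceeded: 0 + 0 + 6 = 6.
By inclusion–exclusion the count is 78 − 70 + 6 = 14.

14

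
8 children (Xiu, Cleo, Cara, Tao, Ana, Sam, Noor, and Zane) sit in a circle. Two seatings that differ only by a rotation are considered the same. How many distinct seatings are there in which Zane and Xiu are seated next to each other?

Treat {Zane, Xiu} as one unit (2 internal orders) and seat the resulting 7 units around the table: (6)! circular arrangements.
So 2 × (6)! = 2 × 720 = 1440.

1440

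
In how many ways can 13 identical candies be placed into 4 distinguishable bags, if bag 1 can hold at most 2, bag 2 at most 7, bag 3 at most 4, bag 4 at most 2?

Ignoring the caps, the number of non-negative solutions to x_1+…+x_4 = 13 is C(16,3) = 560.
Subtract solutions that violate a single cap (substitute x_i' = x_i − (cap_i+1)): x_1 ≥ 3 gives C(13,3) = 286; x_2 ≥ 8 gives C(8,3) = 56; x_3 ≥ 5 gives C(11,3) = 165; x_4 ≥ 3 gives C(13,3) = 286. Together 793.
Add back pairs where two caps are both exceeded: 10 + 56 + 120 + 1 + 10 + 56 = 253.
Subtract triples: 0 + 0 + 10 + 0 = 10.
By inclusion–exclusion the count is 560 − 793 + 253 − 10 = 10.

10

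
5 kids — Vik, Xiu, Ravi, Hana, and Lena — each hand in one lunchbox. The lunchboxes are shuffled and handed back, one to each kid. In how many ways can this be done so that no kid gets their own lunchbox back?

44

Count assignments avoiding every fixed point. For any j of the 5 kids fixed to their own lunchbox, the other 5−j can be arranged in (5−j)! ways.
By inclusion–exclusion this is Σ_{j=0}^{5} (−1)^j C(5,j)·(5−j)!.
Computing: 120 − 120 + 60 − 20 + 5 − 1 = 44.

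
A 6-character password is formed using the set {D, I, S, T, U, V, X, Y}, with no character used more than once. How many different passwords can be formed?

With no repetition, fill the 6 characters in order: 8 choices, then 7, down to 3.
That product is 8 × 7 × 6 × 5 × 4 × 3 = 20160.

20160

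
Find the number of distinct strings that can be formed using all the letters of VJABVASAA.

7560

Letter multiplicities in VJABVASAA: A×4, B×1, J×1, S×1, V×2.
So there are 9! / (4!·2!) = 7560 distinguishable arrangements.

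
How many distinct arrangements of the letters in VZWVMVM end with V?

180

With the last slot taken by V, it remains to arrange the other 6 letters (ZWVMVM).
Those 6 letters have M appearing twice and V appearing twice, giving (6)!/(2!·2!) = 180.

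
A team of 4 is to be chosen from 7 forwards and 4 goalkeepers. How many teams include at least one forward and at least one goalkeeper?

294

Unrestricted: C(11,4) = 330 ways to pick any 4 of the 11.
Subtract selections that omit an entire group: no forwards → C(4,4) = 1; no goalkeepers → C(7,4) = 35.
Both groups omitted at once is impossible, so 330 − 36 = 294.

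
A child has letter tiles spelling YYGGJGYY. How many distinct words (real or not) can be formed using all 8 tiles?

280

The 8 letters of YYGGJGYY have repeats: G appearing 3 times and Y appearing 4 times.
The number of distinct arrangements is 8!/(4!·3!) = 40320/144 = 280.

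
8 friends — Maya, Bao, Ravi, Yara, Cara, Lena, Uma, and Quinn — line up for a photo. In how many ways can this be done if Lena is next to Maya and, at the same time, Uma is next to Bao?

2880

Treat {Lena,Maya} as one block (2 orders) and {Uma,Bao} as another (2 orders).
That leaves 6 units to arrange: 2 × 2 × 6! = 4 × 720 = 2880.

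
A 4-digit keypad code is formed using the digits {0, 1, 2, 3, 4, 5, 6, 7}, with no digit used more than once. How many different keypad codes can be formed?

With no repetition, fill the 4 digits in order: 8 choices, then 7, down to 5.
That product is 8 × 7 × 6 × 5 = 1680.

1680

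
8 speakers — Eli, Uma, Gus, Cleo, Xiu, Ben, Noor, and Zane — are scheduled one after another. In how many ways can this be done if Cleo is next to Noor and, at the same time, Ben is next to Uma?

Treat {Cleo,Noor} as one block (2 orders) and {Ben,Uma} as another (2 orders).
That leaves 6 units to arrange: 2 × 2 × 6! = 4 × 720 = 2880.

2880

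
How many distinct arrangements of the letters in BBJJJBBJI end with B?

280

With the last slot taken by B, it remains to arrange the other 8 letters (BJJJBBJI).
Those 8 letters have B appearing 3 times and J appearing 4 times, giving (8)!/(4!·3!) = 280.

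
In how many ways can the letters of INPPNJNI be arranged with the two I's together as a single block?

Treat the 2 copies of I as a single block. The multiset to arrange is then {II, J, N, N, N, P, P}, 7 items in all.
That gives (7)!/(3!·2!) = 420 arrangements.

420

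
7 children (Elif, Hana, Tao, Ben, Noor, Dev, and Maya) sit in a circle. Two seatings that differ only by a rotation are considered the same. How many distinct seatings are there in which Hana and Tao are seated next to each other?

Treat {Hana, Tao} as one unit (2 internal orders) and seat the resulting 6 units around the table: (5)! circular arrangements.
So 2 × (5)! = 2 × 120 = 240.

240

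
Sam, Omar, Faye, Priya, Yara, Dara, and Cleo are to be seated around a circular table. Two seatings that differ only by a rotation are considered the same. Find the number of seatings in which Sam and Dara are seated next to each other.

Treat {Sam, Dara} as one unit (2 internal orders) and seat the resulting 6 units around the table: (5)! circular arrangements.
So 2 × (5)! = 2 × 120 = 240.

240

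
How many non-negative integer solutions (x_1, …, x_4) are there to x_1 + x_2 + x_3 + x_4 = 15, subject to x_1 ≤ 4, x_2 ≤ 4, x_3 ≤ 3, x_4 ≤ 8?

34

Without the upper bounds there are C(18,3) = 816 ways to split 15 among 4 variables.
Subtract solutions that violate a single cap (substitute x_i' = x_i − (cap_i+1)): x_1 ≥ 5 gives C(13,3) = 286; x_2 ≥ 5 gives C(13,3) = 286; x_3 ≥ 4 gives C(14,3) = 364; x_4 ≥ 9 gives C(9,3) = 84. Together 1020.
Add back pairs where two caps are both exceeded: 56 + 84 + 4 + 84 + 4 + 10 = 242.
Subtract triples: 4 + 0 + 0 + 0 = 4.
By inclusion–exclusion the count is 816 − 1020 + 242 − 4 = 34.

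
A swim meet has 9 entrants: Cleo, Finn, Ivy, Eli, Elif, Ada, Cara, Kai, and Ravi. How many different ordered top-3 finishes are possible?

504

There are 9 choices for 1st place, 8 for 2nd, and 7 for 3rd.
That gives 9 × 8 × 7 = 504.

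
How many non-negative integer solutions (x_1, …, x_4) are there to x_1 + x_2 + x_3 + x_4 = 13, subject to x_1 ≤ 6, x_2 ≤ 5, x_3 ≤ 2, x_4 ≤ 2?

Without the upper bounds there are C(16,3) = 560 ways to split 13 among 4 variables.
Subtract solutions that violate a single cap (substitute x_i' = x_i − (cap_i+1)): x_1 ≥ 7 gives C(9,3) = 84; x_2 ≥ 6 gives C(10,3) = 120; x_3 ≥ 3 gives C(13,3) = 286; x_4 ≥ 3 gives C(13,3) = 286. Together 776.
Add back pairs where two caps are both exceeded: 1 + 20 + 20 + 35 + 35 + 120 = 231.
Subtract triples: 0 + 0 + 1 + 4 = 5.
By inclusion–exclusion the count is 560 − 776 + 231 − 5 = 10.

10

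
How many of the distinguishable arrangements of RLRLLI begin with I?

10

With the first slot taken by I, it remains to arrange the other 5 letters (RLRLL).
Those 5 letters have L appearing 3 times and R appearing twice, giving (5)!/(3!·2!) = 10.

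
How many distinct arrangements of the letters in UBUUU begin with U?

With the first slot taken by U, it remains to arrange the other 4 letters (BUUU).
Those 4 letters have U appearing 3 times, giving (4)!/(3!) = 4.

4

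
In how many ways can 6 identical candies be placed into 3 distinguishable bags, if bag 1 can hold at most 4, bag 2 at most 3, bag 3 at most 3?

13

Ignoring the caps, the number of non-negative solutions to x_1+…+x_3 = 6 is C(8,2) = 28.
Subtract solutions that violate a single cap (substitute x_i' = x_i − (cap_i+1)): x_1 ≥ 5 gives C(3,2) = 3; x_2 ≥ 4 gives C(4,2) = 6; x_3 ≥ 4 gives C(4,2) = 6. Together 15.
No two caps can be exceeded simultaneously, so the pair terms are all 0.
By inclusion–exclusion the count is 28 − 15 + 0 = 13.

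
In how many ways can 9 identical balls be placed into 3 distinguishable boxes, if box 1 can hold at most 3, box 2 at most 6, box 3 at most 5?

18

Ignoring the caps, the number of non-negative solutions to x_1+…+x_3 = 9 is C(11,2) = 55.
Subtract solutions that violate a single cap (substitute x_i' = x_i − (cap_i+1)): x_1 ≥ 4 gives C(7,2) = 21; x_2 ≥ 7 gives C(4,2) = 6; x_3 ≥ 6 gives C(5,2) = 10. Together 37.
No two caps can be exceeded simultaneously, so the pair terms are all 0.
By inclusion–exclusion the count is 55 − 37 + 0 = 18.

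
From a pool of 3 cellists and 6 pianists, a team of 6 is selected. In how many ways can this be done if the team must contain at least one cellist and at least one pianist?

83

With no constraint there are C(9,6) = 84 possible selections.
Selections missing a whole group: no cellists → C(6,6) = 1; no pianists → C(3,6) = 0.
Both groups omitted at once is impossible, so 84 − 1 = 83.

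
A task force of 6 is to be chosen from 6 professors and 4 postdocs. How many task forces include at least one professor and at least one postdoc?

209

Unrestricted: C(10,6) = 210 ways to pick any 6 of the 10.
Selections missing a whole group: no professors → C(4,6) = 0; no postdocs → C(6,6) = 1.
Both groups omitted at once is impossible, so 210 − 1 = 209.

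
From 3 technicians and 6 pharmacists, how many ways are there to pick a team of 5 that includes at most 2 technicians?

Split by how many technicians are chosen (0 through 2).
Sum: C(3,0)·C(6,5) + C(3,1)·C(6,4) + C(3,2)·C(6,3) = 6 + 45 + 60 = 111.

111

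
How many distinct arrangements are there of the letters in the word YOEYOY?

60

Letter multiplicities in YOEYOY: E×1, O×2, Y×3.
The number of distinct arrangements is 6!/(3!·2!) = 720/12 = 60.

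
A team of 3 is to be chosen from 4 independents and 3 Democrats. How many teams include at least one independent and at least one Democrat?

Total 3-person selections from all 7: C(7,3) = 35.
Selections missing a whole group: no independents → C(3,3) = 1; no Democrats → C(4,3) = 4.
Both groups omitted at once is impossible, so 35 − 5 = 30.

30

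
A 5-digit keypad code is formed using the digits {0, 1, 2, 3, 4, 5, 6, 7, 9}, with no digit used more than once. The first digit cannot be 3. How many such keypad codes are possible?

13440

The first digit has 9−1 = 8 choices (anything except 3).
The remaining 4 digits are filled from the other 8 symbols without repetition: 8 × 7 × 6 × 5 = 1680.
Total: 8 × 1680 = 13440.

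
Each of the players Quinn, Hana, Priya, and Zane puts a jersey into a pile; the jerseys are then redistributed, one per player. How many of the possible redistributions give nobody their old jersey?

9

Count assignments avoiding every fixed point. For any j of the 4 players fixed to their old jersey, the other 4−j can be arranged in (4−j)! ways.
By inclusion–exclusion this is Σ_{j=0}^{4} (−1)^j C(4,j)·(4−j)!.
Computing: 24 − 24 + 12 − 4 + 1 = 9.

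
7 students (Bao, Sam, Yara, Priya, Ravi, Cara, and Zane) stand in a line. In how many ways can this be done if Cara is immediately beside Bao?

1440

Glue Cara and Bao into one block (2 internal orders), leaving 6 units to arrange in a row.
That gives 2 × 6! = 2 × 720 = 1440.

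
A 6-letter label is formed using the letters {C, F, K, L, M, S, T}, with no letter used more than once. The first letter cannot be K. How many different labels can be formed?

The first letter has 7−1 = 6 choices (anything except K).
The remaining 5 letters are filled from the other 6 symbols without repetition: 6 × 5 × 4 × 3 × 2 = 720.
Total: 6 × 720 = 4320.

4320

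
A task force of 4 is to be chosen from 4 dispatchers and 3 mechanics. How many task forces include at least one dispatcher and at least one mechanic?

34

With no constraint there are C(7,4) = 35 possible selections.
Subtract selections that omit an entire group: no dispatchers → C(3,4) = 0; no mechanics → C(4,4) = 1.
Both groups omitted at once is impossible, so 35 − 1 = 34.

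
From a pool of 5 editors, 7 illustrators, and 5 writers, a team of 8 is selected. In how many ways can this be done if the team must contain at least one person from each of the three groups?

Total 8-person selections from all 17: C(17,8) = 24310.
Selections missing a whole group: no editors → C(12,8) = 495; no illustrators → C(10,8) = 45; no writers → C(12,8) = 495.
Add back selections omitting two groups (i.e. drawn from a single group): C(5,8) + C(7,8) + C(5,8) = 0.
By inclusion–exclusion: 24310 − 1035 + 0 = 23275.

23275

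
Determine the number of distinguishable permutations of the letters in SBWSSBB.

140

SBWSSBB has 7 letters with B appearing 3 times and S appearing 3 times.
So there are 7! / (3!·3!) = 140 distinguishable arrangements.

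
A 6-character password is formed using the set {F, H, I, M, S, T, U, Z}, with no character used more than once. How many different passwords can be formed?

20160

With no repetition, fill the 6 characters in order: 8 choices, then 7, down to 3.
8 × 7 × 6 × 5 × 4 × 3 = 20160.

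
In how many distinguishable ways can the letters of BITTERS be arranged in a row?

Letter multiplicities in BITTERS: B×1, E×1, I×1, R×1, S×1, T×2.
Dividing 7! = 5040 by 2! = 2 for the repeated letters gives 2520.

2520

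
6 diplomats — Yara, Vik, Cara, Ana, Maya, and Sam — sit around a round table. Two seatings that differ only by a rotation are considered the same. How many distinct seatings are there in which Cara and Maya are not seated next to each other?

72

All circular seatings of 6 people number (5)! = 120.
Those with Cara next to Maya: fuse the pair into one unit and seat 5 units around a circle — 2·(4)! = 48.
Subtracting, 120 − 48 = 72.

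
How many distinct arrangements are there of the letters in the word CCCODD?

Letter multiplicities in CCCODD: C×3, D×2, O×1.
So there are 6! / (3!·2!) = 60 distinguishable arrangements.

60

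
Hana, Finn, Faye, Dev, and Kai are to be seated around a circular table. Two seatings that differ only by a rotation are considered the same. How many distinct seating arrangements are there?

24

Seat Hana anywhere (absorbing the rotational symmetry), then permute the other 4: (4)! = 24.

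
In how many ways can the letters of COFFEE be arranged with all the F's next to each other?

60

Treat the 2 copies of F as a single block. The multiset to arrange is then {FF, C, E, E, O}, 5 items in all.
That gives (5)!/(2!) = 60 arrangements.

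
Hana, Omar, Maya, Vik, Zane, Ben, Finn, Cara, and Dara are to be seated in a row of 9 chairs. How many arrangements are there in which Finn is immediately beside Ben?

Treat {Finn, Ben} as a single unit. There are 8 units to order, and the pair itself can be ordered 2 ways.
So the count is 2·(8)! = 80640.

80640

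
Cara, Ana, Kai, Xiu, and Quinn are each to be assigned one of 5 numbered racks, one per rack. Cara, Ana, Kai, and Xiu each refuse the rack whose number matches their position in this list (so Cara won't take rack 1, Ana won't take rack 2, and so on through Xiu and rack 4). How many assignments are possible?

53

Let Aᵢ (for 1 ≤ i ≤ 4) be the placements that put person i in their forbidden rack. Any j of these fix j positions, leaving (5−j)! ways to fill the rest, and there are C(4,j) ways to pick which j.
By inclusion–exclusion, the number of valid placements is Σ_{j=0}^{4} (−1)^j C(4,j)·(5−j)!.
Computing: 120 − 96 + 36 − 8 + 1 = 53.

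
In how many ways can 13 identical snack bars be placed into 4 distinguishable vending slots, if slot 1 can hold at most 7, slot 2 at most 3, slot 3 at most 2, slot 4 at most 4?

Without the upper bounds there are C(16,3) = 560 ways to split 13 among 4 vending slots.
Subtract solutions that violate a single cap (substitute x_i' = x_i − (cap_i+1)): x_1 ≥ 8 gives C(8,3) = 56; x_2 ≥ 4 gives C(12,3) = 220; x_3 ≥ 3 gives C(13,3) = 286; x_4 ≥ 5 gives C(11,3) = 165. Together 727.
Add back pairs where two caps are both exceeded: 4 + 10 + 1 + 84 + 35 + 56 = 190.
Subtract triples: 0 + 0 + 0 + 4 = 4.
By inclusion–exclusion the count is 560 − 727 + 190 − 4 = 19.

19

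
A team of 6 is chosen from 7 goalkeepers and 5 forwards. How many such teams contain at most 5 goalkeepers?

917

Split by how many goalkeepers are chosen (0 through 5).
Sum: C(7,0)·C(5,6) + C(7,1)·C(5,5) + C(7,2)·C(5,4) + C(7,3)·C(5,3) + C(7,4)·C(5,2) + C(7,5)·C(5,1) = 0 + 7 + 105 + 350 + 350 + 105 = 917.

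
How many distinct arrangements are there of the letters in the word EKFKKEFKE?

1260

EKFKKEFKE has 9 letters with E appearing 3 times, F appearing twice, and K appearing 4 times.
The number of distinct arrangements is 9!/(4!·3!·2!) = 362880/288 = 1260.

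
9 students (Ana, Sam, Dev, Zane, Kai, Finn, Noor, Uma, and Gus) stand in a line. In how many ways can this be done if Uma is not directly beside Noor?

282240

Of the 9! = 362880 arrangements, those with Uma and Noor adjacent number 2 × 8! = 80640 (treat the pair as a block with 2 internal orders).
Complementary counting: 362880 − 80640 = 282240.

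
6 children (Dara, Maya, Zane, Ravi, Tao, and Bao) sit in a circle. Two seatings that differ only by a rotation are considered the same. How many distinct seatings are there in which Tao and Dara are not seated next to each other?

Without the restriction there are (5)! = 120 seatings.
Seatings with Tao beside Dara: treat them as a block with 2 internal orders, giving 2 × (4)! = 48.
Subtracting, 120 − 48 = 72.

72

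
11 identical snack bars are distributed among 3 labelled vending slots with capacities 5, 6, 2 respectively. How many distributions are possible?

6

By stars and bars, unrestricted non-negative solutions to x_1+…+x_3 = 11 number C(11+2,2) = 78.
Subtract solutions that violate a single cap (substitute x_i' = x_i − (cap_i+1)): x_1 ≥ 6 gives C(7,2) = 21; x_2 ≥ 7 gives C(6,2) = 15; x_3 ≥ 3 gives C(10,2) = 45. Together 81.
Add back pairs where two caps are both exceeded: 0 + 6 + 3 = 9.
By inclusion–exclusion the count is 78 − 81 + 9 = 6.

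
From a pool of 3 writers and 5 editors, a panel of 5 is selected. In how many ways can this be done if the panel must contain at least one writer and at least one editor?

With no constraint there are C(8,5) = 56 possible selections.
Selections missing a whole group: no writers → C(5,5) = 1; no editors → C(3,5) = 0.
Both groups omitted at once is impossible, so 56 − 1 = 55.

55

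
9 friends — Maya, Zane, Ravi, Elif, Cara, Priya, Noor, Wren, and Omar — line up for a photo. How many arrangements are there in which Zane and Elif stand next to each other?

Glue Zane and Elif into one block (2 internal orders), leaving 8 units to arrange in a row.
So the count is 2·(8)! = 80640.

80640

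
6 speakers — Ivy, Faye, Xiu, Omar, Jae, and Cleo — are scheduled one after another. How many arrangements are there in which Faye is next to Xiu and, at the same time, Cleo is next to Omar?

96

Treat {Faye,Xiu} as one block (2 orders) and {Cleo,Omar} as another (2 orders).
That leaves 4 units to arrange: 2 × 2 × 4! = 4 × 24 = 96.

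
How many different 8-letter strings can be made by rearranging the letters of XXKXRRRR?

280

The 8 letters of XXKXRRRR have repeats: R appearing 4 times and X appearing 3 times.
Dividing 8! = 40320 by 4!·3! = 144 for the repeated letters gives 280.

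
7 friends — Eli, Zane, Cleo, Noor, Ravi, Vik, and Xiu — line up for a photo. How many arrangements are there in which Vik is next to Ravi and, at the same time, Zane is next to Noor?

480

Treat {Vik,Ravi} as one block (2 orders) and {Zane,Noor} as another (2 orders).
That leaves 5 units to arrange: 2 × 2 × 5! = 4 × 120 = 480.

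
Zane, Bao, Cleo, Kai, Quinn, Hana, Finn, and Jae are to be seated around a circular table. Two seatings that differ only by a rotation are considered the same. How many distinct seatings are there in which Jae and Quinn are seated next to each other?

1440

Glue Jae and Quinn into a block (2 internal orders). Seating 7 units around a circle gives (6)! arrangements.
So 2 × (6)! = 2 × 720 = 1440.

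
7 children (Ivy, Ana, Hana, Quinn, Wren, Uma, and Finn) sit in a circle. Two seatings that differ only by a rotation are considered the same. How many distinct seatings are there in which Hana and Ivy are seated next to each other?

240

Glue Hana and Ivy into a block (2 internal orders). Seating 6 units around a circle gives (5)! arrangements.
So 2 × (5)! = 2 × 120 = 240.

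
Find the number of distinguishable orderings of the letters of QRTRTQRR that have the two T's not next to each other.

Total arrangements of QRTRTQRR: 8!/(4!·2!·2!) = 420.
Arrangements with the T's together: treat TT as one letter, giving (7)!/(4!·2!) = 105.
Subtracting, 420 − 105 = 315 arrangements keep the T's apart.

315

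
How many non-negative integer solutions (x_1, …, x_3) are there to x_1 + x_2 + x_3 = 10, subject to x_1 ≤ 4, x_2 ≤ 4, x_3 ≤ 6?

15

Ignoring the caps, the number of non-negative solutions to x_1+…+x_3 = 10 is C(12,2) = 66.
Subtract solutions that violate a single cap (substitute x_i' = x_i − (cap_i+1)): x_1 ≥ 5 gives C(7,2) = 21; x_2 ≥ 5 gives C(7,2) = 21; x_3 ≥ 7 gives C(5,2) = 10. Together 52.
Add back pairs where two caps are both exceeded: 1 + 0 + 0 = 1.
By inclusion–exclusion the count is 66 − 52 + 1 = 15.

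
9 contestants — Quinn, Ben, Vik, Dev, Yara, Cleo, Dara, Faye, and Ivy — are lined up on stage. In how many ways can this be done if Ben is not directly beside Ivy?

282240

Of the 9! = 362880 arrangements, those with Ben and Ivy adjacent number 2 × 8! = 80640 (treat the pair as a block with 2 internal orders).
So 362880 − 80640 = 282240 arrangements keep them apart.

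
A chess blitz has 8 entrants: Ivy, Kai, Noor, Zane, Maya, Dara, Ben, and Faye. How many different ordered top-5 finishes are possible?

6720

There are 8 choices for 1st place, 7 for 2nd, and so on down to 4 for position 5.
That gives 8 × 7 × 6 × 5 × 4 = 6720.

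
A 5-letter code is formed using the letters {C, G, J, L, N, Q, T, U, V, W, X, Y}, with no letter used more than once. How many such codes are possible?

Choose and order 5 of the 12 symbols: the first letter has 12 options, the next 11, and so on down to 8.
12 × 11 × 10 × 9 × 8 = 95040.

95040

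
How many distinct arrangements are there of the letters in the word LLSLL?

Letter multiplicities in LLSLL: L×4, S×1.
So there are 5! / (4!) = 5 distinguishable arrangements.

5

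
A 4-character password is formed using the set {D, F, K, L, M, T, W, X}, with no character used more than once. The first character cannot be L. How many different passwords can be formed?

The first character has 8−1 = 7 choices (anything except L).
The remaining 3 characters are filled from the other 7 symbols without repetition: 7 × 6 × 5 = 210.
Total: 7 × 210 = 1470.

1470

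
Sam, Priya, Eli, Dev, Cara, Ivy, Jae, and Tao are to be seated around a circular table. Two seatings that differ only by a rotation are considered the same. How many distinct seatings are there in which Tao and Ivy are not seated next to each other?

All circular seatings of 8 people number (7)! = 5040.
Those with Tao next to Ivy: fuse the pair into one unit and seat 7 units around a circle — 2·(6)! = 1440.
Subtracting, 5040 − 1440 = 3600.

3600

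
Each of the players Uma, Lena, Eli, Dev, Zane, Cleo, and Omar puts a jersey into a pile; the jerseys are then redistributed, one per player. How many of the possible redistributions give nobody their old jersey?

Count assignments avoiding every fixed point. For any j of the 7 players fixed to their old jersey, the other 7−j can be arranged in (7−j)! ways.
By inclusion–exclusion this is Σ_{j=0}^{7} (−1)^j C(7,j)·(7−j)!.
Computing: 5040 − 5040 + 2520 − 840 + 210 − 42 + 7 − 1 = 1854.

1854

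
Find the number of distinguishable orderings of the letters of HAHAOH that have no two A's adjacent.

40

There are 6!/(3!·2!) = 60 arrangements of HAHAOH in total.
Arrangements with the A's together: treat AA as one letter, giving (5)!/(3!) = 20.
Hence 60 − 20 = 40.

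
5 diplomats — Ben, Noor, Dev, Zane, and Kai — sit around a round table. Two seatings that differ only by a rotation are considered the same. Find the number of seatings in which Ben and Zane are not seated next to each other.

12

All circular seatings of 5 people number (4)! = 24.
Seatings with Ben beside Zane: treat them as a block with 2 internal orders, giving 2 × (3)! = 12.
Subtracting, 24 − 12 = 12.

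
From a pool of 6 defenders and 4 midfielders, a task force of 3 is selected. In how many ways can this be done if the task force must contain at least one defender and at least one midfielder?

Unrestricted: C(10,3) = 120 ways to pick any 3 of the 10.
Selections missing a whole group: no defenders → C(4,3) = 4; no midfielders → C(6,3) = 20.
Both groups omitted at once is impossible, so 120 − 24 = 96.

96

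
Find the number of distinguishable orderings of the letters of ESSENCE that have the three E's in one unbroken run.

60

Treat the 3 copies of E as a single block. The multiset to arrange is then {EEE, C, N, S, S}, 5 items in all.
That gives (5)!/(2!) = 60 arrangements.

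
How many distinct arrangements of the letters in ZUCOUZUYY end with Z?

3360

With the last slot taken by Z, it remains to arrange the other 8 letters (UCOUZUYY).
Those 8 letters have U appearing 3 times and Y appearing twice, giving (8)!/(3!·2!) = 3360.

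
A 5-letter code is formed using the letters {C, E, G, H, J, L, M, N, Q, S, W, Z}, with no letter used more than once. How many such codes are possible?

95040

Choose and order 5 of the 12 symbols: the first letter has 12 options, the next 11, and so on down to 8.
That product is 12 × 11 × 10 × 9 × 8 = 95040.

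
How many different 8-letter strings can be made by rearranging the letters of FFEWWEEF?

The 8 letters of FFEWWEEF have repeats: E appearing 3 times, F appearing 3 times, and W appearing twice.
The number of distinct arrangements is 8!/(3!·3!·2!) = 40320/72 = 560.

560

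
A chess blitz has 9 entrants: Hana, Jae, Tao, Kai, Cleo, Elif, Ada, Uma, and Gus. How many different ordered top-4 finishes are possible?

3024

This is an ordered selection of 4 from 9: P(9,4).
That gives 9 × 8 × 7 × 6 = 3024.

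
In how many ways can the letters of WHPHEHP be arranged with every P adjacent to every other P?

120

Treat the 2 copies of P as a single block. The multiset to arrange is then {PP, E, H, H, H, W}, 6 items in all.
That gives (6)!/(3!) = 120 arrangements.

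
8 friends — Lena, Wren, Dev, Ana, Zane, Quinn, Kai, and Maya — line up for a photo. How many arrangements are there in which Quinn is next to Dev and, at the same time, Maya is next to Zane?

Treat {Quinn,Dev} as one block (2 orders) and {Maya,Zane} as another (2 orders).
That leaves 6 units to arrange: 2 × 2 × 6! = 4 × 720 = 2880.

2880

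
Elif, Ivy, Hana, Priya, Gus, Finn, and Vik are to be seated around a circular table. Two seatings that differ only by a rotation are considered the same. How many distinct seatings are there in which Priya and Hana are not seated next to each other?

480

All circular seatings of 7 people number (6)! = 720.
Those with Priya next to Hana: fuse the pair into one unit and seat 6 units around a circle — 2·(5)! = 240.
Subtracting, 720 − 240 = 480.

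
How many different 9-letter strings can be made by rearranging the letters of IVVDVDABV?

7560

The 9 letters of IVVDVDABV have repeats: D appearing twice and V appearing 4 times.
The number of distinct arrangements is 9!/(4!·2!) = 362880/48 = 7560.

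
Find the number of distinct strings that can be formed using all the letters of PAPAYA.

Letter multiplicities in PAPAYA: A×3, P×2, Y×1.
So there are 6! / (3!·2!) = 60 distinguishable arrangements.

60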